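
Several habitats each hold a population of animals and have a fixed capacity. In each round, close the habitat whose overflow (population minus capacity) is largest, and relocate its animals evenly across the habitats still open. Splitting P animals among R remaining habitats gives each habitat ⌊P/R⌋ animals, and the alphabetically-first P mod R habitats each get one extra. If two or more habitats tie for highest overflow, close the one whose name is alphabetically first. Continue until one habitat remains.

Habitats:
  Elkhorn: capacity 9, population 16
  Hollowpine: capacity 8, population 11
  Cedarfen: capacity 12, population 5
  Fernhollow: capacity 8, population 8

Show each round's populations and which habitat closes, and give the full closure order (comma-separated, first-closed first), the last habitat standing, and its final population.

Closure order: Elkhorn, Hollowpine, Fernhollow
Last habitat: Cedarfen with 40 animals

Round 1: Cedarfen=5 Elkhorn=16 Fernhollow=8 Hollowpine=11 → close Elkhorn (overflow 7)
  16÷3 = 5 each, +1 to first 1
Round 2: Cedarfen=11 Fernhollow=13 Hollowpine=16 → close Hollowpine (overflow 8)
  16÷2 = 8 each, +1 to first 0
Round 3: Cedarfen=19 Fernhollow=21 → close Fernhollow (overflow 13)
  21÷1 = 21 each, +1 to first 0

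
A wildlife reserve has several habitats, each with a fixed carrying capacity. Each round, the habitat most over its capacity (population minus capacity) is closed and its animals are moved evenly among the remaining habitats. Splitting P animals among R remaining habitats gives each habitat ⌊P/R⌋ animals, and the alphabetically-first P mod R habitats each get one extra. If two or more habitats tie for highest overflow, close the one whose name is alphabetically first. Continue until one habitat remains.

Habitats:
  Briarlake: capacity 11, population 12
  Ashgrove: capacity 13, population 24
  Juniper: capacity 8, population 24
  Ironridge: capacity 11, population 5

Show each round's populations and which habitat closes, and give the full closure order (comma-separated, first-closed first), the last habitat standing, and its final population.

Closure order: Juniper, Ashgrove, Briarlake
Last habitat: Ironridge with 65 animals

Round 1: Ashgrove=24 Briarlake=12 Ironridge=5 Juniper=24 → close Juniper (overflow 16)
  24÷3 = 8 each, +1 to first 0
Round 2: Ashgrove=32 Briarlake=20 Ironridge=13 → close Ashgrove (overflow 19)
  32÷2 = 16 each, +1 to first 0
Round 3: Briarlake=36 Ironridge=29 → close Briarlake (overflow 25)
  36÷1 = 36 each, +1 to first 0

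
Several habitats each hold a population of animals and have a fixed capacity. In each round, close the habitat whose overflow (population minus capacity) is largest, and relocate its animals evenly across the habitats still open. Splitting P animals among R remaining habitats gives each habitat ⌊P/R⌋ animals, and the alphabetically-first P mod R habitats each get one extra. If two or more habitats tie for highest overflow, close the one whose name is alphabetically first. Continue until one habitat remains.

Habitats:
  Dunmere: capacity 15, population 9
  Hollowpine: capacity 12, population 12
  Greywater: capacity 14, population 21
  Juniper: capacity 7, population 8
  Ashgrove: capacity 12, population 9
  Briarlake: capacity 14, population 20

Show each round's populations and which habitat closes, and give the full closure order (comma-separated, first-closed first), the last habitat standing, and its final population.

Round 1: Ashgrove=9 Briarlake=20 Dunmere=9 Greywater=21 Hollowpine=12 Juniper=8 → close Greywater (overflow 7)
  21÷5 = 4 each, +1 to first 1
Round 2: Ashgrove=14 Briarlake=24 Dunmere=13 Hollowpine=16 Juniper=12 → close Briarlake (overflow 10)
  24÷4 = 6 each, +1 to first 0
Round 3: Ashgrove=20 Dunmere=19 Hollowpine=22 Juniper=18 → close Juniper (overflow 11)
  18÷3 = 6 each, +1 to first 0
Round 4: Ashgrove=26 Dunmere=25 Hollowpine=28 → close Hollowpine (overflow 16)
  28÷2 = 14 each, +1 to first 0
Round 5: Ashgrove=40 Dunmere=39 → close Ashgrove (overflow 28)
  40÷1 = 40 each, +1 to first 0

Closure order: Greywater, Briarlake, Juniper, Hollowpine, Ashgrove
Last habitat: Dunmere with 79 animals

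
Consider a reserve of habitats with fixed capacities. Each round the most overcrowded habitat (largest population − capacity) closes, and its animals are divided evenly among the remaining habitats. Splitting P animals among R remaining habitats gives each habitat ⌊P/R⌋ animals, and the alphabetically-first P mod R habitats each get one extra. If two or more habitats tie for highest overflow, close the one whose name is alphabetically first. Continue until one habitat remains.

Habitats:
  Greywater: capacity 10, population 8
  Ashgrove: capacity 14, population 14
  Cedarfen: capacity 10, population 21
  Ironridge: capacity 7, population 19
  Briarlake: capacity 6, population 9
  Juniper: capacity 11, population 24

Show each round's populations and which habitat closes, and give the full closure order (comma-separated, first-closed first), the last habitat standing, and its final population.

Closure order: Juniper, Cedarfen, Ironridge, Briarlake, Ashgrove
Last habitat: Greywater with 95 animals

Round 1: Ashgrove=14 Briarlake=9 Cedarfen=21 Greywater=8 Ironridge=19 Juniper=24 → close Juniper (overflow 13)
  24÷5 = 4 each, +1 to first 4
Round 2: Ashgrove=19 Briarlake=14 Cedarfen=26 Greywater=13 Ironridge=23 → close Cedarfen (overflow 16)
  26÷4 = 6 each, +1 to first 2
Round 3: Ashgrove=26 Briarlake=21 Greywater=19 Ironridge=29 → close Ironridge (overflow 22)
  29÷3 = 9 each, +1 to first 2
Round 4: Ashgrove=36 Briarlake=31 Greywater=28 → close Briarlake (overflow 25)
  31÷2 = 15 each, +1 to first 1
Round 5: Ashgrove=52 Greywater=43 → close Ashgrove (overflow 38)
  52÷1 = 52 each, +1 to first 0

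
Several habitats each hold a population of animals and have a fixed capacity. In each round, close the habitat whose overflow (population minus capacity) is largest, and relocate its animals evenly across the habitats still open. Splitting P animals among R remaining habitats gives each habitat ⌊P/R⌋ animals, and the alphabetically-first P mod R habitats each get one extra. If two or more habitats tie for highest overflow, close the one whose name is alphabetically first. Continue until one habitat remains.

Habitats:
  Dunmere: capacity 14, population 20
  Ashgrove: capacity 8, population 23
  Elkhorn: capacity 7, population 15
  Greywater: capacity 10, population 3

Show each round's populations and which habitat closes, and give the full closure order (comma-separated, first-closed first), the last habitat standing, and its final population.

Closure order: Ashgrove, Elkhorn, Dunmere
Last habitat: Greywater with 61 animals

Round 1: Ashgrove=23 Dunmere=20 Elkhorn=15 Greywater=3 → close Ashgrove (overflow 15)
  23÷3 = 7 each, +1 to first 2
Round 2: Dunmere=28 Elkhorn=23 Greywater=10 → close Elkhorn (overflow 16)
  23÷2 = 11 each, +1 to first 1
Round 3: Dunmere=40 Greywater=21 → close Dunmere (overflow 26)
  40÷1 = 40 each, +1 to first 0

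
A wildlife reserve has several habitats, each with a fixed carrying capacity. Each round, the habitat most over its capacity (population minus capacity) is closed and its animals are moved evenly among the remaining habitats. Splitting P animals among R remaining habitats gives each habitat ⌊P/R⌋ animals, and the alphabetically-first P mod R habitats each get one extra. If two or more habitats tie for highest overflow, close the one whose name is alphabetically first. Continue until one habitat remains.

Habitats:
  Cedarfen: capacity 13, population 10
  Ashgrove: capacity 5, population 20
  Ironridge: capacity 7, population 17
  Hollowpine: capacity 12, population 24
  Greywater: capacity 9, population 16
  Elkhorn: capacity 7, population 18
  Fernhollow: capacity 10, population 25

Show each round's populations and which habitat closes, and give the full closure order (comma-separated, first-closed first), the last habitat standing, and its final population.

Closure order: Ashgrove, Fernhollow, Elkhorn, Hollowpine, Ironridge, Greywater
Last habitat: Cedarfen with 130 animals

Round 1: Ashgrove=20 Cedarfen=10 Elkhorn=18 Fernhollow=25 Greywater=16 Hollowpine=24 Ironridge=17 → close Ashgrove (overflow 15)
  20÷6 = 3 each, +1 to first 2
Round 2: Cedarfen=14 Elkhorn=22 Fernhollow=28 Greywater=19 Hollowpine=27 Ironridge=20 → close Fernhollow (overflow 18)
  28÷5 = 5 each, +1 to first 3
Round 3: Cedarfen=20 Elkhorn=28 Greywater=25 Hollowpine=32 Ironridge=25 → close Elkhorn (overflow 21)
  28÷4 = 7 each, +1 to first 0
Round 4: Cedarfen=27 Greywater=32 Hollowpine=39 Ironridge=32 → close Hollowpine (overflow 27)
  39÷3 = 13 each, +1 to first 0
Round 5: Cedarfen=40 Greywater=45 Ironridge=45 → close Ironridge (overflow 38)
  45÷2 = 22 each, +1 to first 1
Round 6: Cedarfen=63 Greywater=67 → close Greywater (overflow 58)
  67÷1 = 67 each, +1 to first 0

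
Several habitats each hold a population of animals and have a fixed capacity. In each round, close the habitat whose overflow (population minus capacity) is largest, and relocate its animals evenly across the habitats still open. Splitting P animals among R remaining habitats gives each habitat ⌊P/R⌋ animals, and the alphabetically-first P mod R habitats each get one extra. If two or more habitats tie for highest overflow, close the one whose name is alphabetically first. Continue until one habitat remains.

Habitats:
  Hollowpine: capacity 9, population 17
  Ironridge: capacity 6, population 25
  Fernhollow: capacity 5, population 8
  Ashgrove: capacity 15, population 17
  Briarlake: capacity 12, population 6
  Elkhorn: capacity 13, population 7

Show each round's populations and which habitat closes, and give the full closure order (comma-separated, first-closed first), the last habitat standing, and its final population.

Closure order: Ironridge, Hollowpine, Ashgrove, Fernhollow, Briarlake
Last habitat: Elkhorn with 80 animals

Round 1: Ashgrove=17 Briarlake=6 Elkhorn=7 Fernhollow=8 Hollowpine=17 Ironridge=25 → close Ironridge (overflow 19)
  25÷5 = 5 each, +1 to first 0
Round 2: Ashgrove=22 Briarlake=11 Elkhorn=12 Fernhollow=13 Hollowpine=22 → close Hollowpine (overflow 13)
  22÷4 = 5 each, +1 to first 2
Round 3: Ashgrove=28 Briarlake=17 Elkhorn=17 Fernhollow=18 → close Ashgrove (overflow 13)
  28÷3 = 9 each, +1 to first 1
Round 4: Briarlake=27 Elkhorn=26 Fernhollow=27 → close Fernhollow (overflow 22)
  27÷2 = 13 each, +1 to first 1
Round 5: Briarlake=41 Elkhorn=39 → close Briarlake (overflow 29)
  41÷1 = 41 each, +1 to first 0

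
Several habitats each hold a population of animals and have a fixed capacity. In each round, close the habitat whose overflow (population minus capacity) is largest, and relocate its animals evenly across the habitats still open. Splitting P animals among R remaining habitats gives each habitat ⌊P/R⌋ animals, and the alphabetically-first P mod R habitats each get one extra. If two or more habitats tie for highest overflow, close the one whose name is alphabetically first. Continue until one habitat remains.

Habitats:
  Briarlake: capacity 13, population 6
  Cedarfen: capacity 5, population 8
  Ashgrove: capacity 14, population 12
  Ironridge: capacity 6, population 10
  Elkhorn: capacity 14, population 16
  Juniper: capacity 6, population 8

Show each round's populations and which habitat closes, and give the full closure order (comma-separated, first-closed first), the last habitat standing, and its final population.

Closure order: Ironridge, Cedarfen, Elkhorn, Juniper, Ashgrove
Last habitat: Briarlake with 60 animals

Round 1: Ashgrove=12 Briarlake=6 Cedarfen=8 Elkhorn=16 Ironridge=10 Juniper=8 → close Ironridge (overflow 4)
  10÷5 = 2 each, +1 to first 0
Round 2: Ashgrove=14 Briarlake=8 Cedarfen=10 Elkhorn=18 Juniper=10 → close Cedarfen (overflow 5)
  10÷4 = 2 each, +1 to first 2
Round 3: Ashgrove=17 Briarlake=11 Elkhorn=20 Juniper=12 → close Elkhorn (overflow 6)
  20÷3 = 6 each, +1 to first 2
Round 4: Ashgrove=24 Briarlake=18 Juniper=18 → close Juniper (overflow 12)
  18÷2 = 9 each, +1 to first 0
Round 5: Ashgrove=33 Briarlake=27 → close Ashgrove (overflow 19)
  33÷1 = 33 each, +1 to first 0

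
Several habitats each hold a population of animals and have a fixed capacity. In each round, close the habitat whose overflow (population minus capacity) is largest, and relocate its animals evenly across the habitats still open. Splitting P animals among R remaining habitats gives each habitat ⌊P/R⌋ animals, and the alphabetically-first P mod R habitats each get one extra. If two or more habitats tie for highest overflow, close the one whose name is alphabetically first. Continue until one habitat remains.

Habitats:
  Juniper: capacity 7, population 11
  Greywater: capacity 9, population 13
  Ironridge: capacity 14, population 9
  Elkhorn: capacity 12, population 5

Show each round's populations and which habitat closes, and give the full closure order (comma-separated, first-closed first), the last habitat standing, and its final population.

Closure order: Greywater, Juniper, Elkhorn
Last habitat: Ironridge with 38 animals

Round 1: Elkhorn=5 Greywater=13 Ironridge=9 Juniper=11 → close Greywater (overflow 4)
  13÷3 = 4 each, +1 to first 1
Round 2: Elkhorn=10 Ironridge=13 Juniper=15 → close Juniper (overflow 8)
  15÷2 = 7 each, +1 to first 1
Round 3: Elkhorn=18 Ironridge=20 → close Elkhorn (overflow 6)
  18÷1 = 18 each, +1 to first 0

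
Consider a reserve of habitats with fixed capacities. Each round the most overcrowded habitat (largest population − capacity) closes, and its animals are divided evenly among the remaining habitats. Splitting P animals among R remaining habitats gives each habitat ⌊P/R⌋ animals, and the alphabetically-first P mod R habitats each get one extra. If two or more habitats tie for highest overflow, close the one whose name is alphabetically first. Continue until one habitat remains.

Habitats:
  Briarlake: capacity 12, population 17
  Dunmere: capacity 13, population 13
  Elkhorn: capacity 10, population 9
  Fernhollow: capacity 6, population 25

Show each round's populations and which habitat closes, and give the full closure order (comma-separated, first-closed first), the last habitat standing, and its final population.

Closure order: Fernhollow, Briarlake, Dunmere
Last habitat: Elkhorn with 64 animals

Round 1: Briarlake=17 Dunmere=13 Elkhorn=9 Fernhollow=25 → close Fernhollow (overflow 19)
  25÷3 = 8 each, +1 to first 1
Round 2: Briarlake=26 Dunmere=21 Elkhorn=17 → close Briarlake (overflow 14)
  26÷2 = 13 each, +1 to first 0
Round 3: Dunmere=34 Elkhorn=30 → close Dunmere (overflow 21)
  34÷1 = 34 each, +1 to first 0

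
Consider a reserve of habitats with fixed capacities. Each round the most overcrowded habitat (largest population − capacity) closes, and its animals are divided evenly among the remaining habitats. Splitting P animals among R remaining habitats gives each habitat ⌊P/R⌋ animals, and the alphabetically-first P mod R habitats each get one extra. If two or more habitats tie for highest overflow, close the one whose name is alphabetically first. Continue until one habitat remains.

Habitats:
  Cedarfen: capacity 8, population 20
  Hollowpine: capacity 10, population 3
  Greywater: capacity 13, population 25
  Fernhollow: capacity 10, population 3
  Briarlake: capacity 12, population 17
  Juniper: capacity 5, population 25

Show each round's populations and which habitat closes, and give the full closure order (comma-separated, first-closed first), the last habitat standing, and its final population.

Closure order: Juniper, Cedarfen, Greywater, Briarlake, Fernhollow
Last habitat: Hollowpine with 93 animals

Round 1: Briarlake=17 Cedarfen=20 Fernhollow=3 Greywater=25 Hollowpine=3 Juniper=25 → close Juniper (overflow 20)
  25÷5 = 5 each, +1 to first 0
Round 2: Briarlake=22 Cedarfen=25 Fernhollow=8 Greywater=30 Hollowpine=8 → close Cedarfen (overflow 17)
  25÷4 = 6 each, +1 to first 1
Round 3: Briarlake=29 Fernhollow=14 Greywater=36 Hollowpine=14 → close Greywater (overflow 23)
  36÷3 = 12 each, +1 to first 0
Round 4: Briarlake=41 Fernhollow=26 Hollowpine=26 → close Briarlake (overflow 29)
  41÷2 = 20 each, +1 to first 1
Round 5: Fernhollow=47 Hollowpine=46 → close Fernhollow (overflow 37)
  47÷1 = 47 each, +1 to first 0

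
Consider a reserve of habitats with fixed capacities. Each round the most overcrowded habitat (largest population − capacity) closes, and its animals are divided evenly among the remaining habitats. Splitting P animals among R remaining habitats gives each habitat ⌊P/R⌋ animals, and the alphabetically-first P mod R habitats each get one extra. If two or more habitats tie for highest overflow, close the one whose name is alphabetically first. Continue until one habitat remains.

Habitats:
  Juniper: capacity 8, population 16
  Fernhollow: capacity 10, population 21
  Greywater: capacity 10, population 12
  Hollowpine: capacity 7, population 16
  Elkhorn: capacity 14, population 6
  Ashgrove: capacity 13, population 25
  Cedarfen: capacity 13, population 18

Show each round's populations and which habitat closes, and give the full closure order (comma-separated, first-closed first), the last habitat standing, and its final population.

Closure order: Ashgrove, Fernhollow, Hollowpine, Juniper, Cedarfen, Greywater
Last habitat: Elkhorn with 114 animals

Round 1: Ashgrove=25 Cedarfen=18 Elkhorn=6 Fernhollow=21 Greywater=12 Hollowpine=16 Juniper=16 → close Ashgrove (overflow 12)
  25÷6 = 4 each, +1 to first 1
Round 2: Cedarfen=23 Elkhorn=10 Fernhollow=25 Greywater=16 Hollowpine=20 Juniper=20 → close Fernhollow (overflow 15)
  25÷5 = 5 each, +1 to first 0
Round 3: Cedarfen=28 Elkhorn=15 Greywater=21 Hollowpine=25 Juniper=25 → close Hollowpine (overflow 18)
  25÷4 = 6 each, +1 to first 1
Round 4: Cedarfen=35 Elkhorn=21 Greywater=27 Juniper=31 → close Juniper (overflow 23)
  31÷3 = 10 each, +1 to first 1
Round 5: Cedarfen=46 Elkhorn=31 Greywater=37 → close Cedarfen (overflow 33)
  46÷2 = 23 each, +1 to first 0
Round 6: Elkhorn=54 Greywater=60 → close Greywater (overflow 50)
  60÷1 = 60 each, +1 to first 0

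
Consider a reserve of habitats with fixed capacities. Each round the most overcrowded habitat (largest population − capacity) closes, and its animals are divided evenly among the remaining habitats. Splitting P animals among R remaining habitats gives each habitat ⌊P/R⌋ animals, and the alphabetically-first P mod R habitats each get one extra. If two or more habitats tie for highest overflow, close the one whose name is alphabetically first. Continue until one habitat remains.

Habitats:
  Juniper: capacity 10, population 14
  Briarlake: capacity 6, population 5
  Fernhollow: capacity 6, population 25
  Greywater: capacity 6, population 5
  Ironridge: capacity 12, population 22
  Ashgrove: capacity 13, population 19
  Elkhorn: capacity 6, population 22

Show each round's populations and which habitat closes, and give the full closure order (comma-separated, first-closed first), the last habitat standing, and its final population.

Closure order: Fernhollow, Elkhorn, Ironridge, Ashgrove, Juniper, Briarlake
Last habitat: Greywater with 112 animals

Round 1: Ashgrove=19 Briarlake=5 Elkhorn=22 Fernhollow=25 Greywater=5 Ironridge=22 Juniper=14 → close Fernhollow (overflow 19)
  25÷6 = 4 each, +1 to first 1
Round 2: Ashgrove=24 Briarlake=9 Elkhorn=26 Greywater=9 Ironridge=26 Juniper=18 → close Elkhorn (overflow 20)
  26÷5 = 5 each, +1 to first 1
Round 3: Ashgrove=30 Briarlake=14 Greywater=14 Ironridge=31 Juniper=23 → close Ironridge (overflow 19)
  31÷4 = 7 each, +1 to first 3
Round 4: Ashgrove=38 Briarlake=22 Greywater=22 Juniper=30 → close Ashgrove (overflow 25)
  38÷3 = 12 each, +1 to first 2
Round 5: Briarlake=35 Greywater=35 Juniper=42 → close Juniper (overflow 32)
  42÷2 = 21 each, +1 to first 0
Round 6: Briarlake=56 Greywater=56 → close Briarlake (overflow 50)
  56÷1 = 56 each, +1 to first 0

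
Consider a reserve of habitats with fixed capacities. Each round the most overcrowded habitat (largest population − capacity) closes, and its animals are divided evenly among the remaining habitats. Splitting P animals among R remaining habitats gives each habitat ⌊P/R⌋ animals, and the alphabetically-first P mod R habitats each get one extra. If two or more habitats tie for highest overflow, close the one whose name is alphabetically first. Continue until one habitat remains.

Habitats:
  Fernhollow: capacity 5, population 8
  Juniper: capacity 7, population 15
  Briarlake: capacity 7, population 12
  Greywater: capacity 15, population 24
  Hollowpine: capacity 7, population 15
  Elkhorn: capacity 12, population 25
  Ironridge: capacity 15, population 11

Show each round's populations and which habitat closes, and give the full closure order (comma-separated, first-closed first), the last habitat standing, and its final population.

Closure order: Elkhorn, Greywater, Hollowpine, Briarlake, Juniper, Fernhollow
Last habitat: Ironridge with 110 animals

Round 1: Briarlake=12 Elkhorn=25 Fernhollow=8 Greywater=24 Hollowpine=15 Ironridge=11 Juniper=15 → close Elkhorn (overflow 13)
  25÷6 = 4 each, +1 to first 1
Round 2: Briarlake=17 Fernhollow=12 Greywater=28 Hollowpine=19 Ironridge=15 Juniper=19 → close Greywater (overflow 13)
  28÷5 = 5 each, +1 to first 3
Round 3: Briarlake=23 Fernhollow=18 Hollowpine=25 Ironridge=20 Juniper=24 → close Hollowpine (overflow 18)
  25÷4 = 6 each, +1 to first 1
Round 4: Briarlake=30 Fernhollow=24 Ironridge=26 Juniper=30 → close Briarlake (overflow 23)
  30÷3 = 10 each, +1 to first 0
Round 5: Fernhollow=34 Ironridge=36 Juniper=40 → close Juniper (overflow 33)
  40÷2 = 20 each, +1 to first 0
Round 6: Fernhollow=54 Ironridge=56 → close Fernhollow (overflow 49)
  54÷1 = 54 each, +1 to first 0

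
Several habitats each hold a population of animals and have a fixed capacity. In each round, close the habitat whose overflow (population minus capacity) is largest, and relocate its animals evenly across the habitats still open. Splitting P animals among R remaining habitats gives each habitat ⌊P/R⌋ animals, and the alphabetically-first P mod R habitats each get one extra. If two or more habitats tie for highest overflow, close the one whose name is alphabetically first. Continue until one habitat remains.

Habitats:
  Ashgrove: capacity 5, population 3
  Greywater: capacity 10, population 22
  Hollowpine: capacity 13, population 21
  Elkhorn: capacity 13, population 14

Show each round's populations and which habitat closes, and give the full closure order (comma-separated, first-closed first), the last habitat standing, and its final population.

Round 1: Ashgrove=3 Elkhorn=14 Greywater=22 Hollowpine=21 → close Greywater (overflow 12)
  22÷3 = 7 each, +1 to first 1
Round 2: Ashgrove=11 Elkhorn=21 Hollowpine=28 → close Hollowpine (overflow 15)
  28÷2 = 14 each, +1 to first 0
Round 3: Ashgrove=25 Elkhorn=35 → close Elkhorn (overflow 22)
  35÷1 = 35 each, +1 to first 0

Closure order: Greywater, Hollowpine, Elkhorn
Last habitat: Ashgrove with 60 animals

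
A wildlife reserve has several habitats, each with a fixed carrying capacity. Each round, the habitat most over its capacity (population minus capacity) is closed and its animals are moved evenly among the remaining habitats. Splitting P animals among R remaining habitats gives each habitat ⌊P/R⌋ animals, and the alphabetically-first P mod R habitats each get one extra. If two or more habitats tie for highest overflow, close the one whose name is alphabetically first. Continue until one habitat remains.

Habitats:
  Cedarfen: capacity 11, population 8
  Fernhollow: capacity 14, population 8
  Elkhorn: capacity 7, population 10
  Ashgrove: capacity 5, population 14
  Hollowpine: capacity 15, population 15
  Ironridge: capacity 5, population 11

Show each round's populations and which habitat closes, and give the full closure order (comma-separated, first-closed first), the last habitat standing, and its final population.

Round 1: Ashgrove=14 Cedarfen=8 Elkhorn=10 Fernhollow=8 Hollowpine=15 Ironridge=11 → close Ashgrove (overflow 9)
  14÷5 = 2 each, +1 to first 4
Round 2: Cedarfen=11 Elkhorn=13 Fernhollow=11 Hollowpine=18 Ironridge=13 → close Ironridge (overflow 8)
  13÷4 = 3 each, +1 to first 1
Round 3: Cedarfen=15 Elkhorn=16 Fernhollow=14 Hollowpine=21 → close Elkhorn (overflow 9)
  16÷3 = 5 each, +1 to first 1
Round 4: Cedarfen=21 Fernhollow=19 Hollowpine=26 → close Hollowpine (overflow 11)
  26÷2 = 13 each, +1 to first 0
Round 5: Cedarfen=34 Fernhollow=32 → close Cedarfen (overflow 23)
  34÷1 = 34 each, +1 to first 0

Closure order: Ashgrove, Ironridge, Elkhorn, Hollowpine, Cedarfen
Last habitat: Fernhollow with 66 animals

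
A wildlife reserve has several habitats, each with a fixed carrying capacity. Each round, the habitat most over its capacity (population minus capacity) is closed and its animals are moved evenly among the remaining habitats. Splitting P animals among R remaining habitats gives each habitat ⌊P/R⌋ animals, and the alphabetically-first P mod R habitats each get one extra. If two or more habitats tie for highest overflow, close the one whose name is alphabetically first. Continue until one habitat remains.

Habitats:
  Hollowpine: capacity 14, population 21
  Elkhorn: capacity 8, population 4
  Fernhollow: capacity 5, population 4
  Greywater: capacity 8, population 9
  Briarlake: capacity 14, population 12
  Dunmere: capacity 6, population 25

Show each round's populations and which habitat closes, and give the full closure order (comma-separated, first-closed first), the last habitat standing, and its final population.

Round 1: Briarlake=12 Dunmere=25 Elkhorn=4 Fernhollow=4 Greywater=9 Hollowpine=21 → close Dunmere (overflow 19)
  25÷5 = 5 each, +1 to first 0
Round 2: Briarlake=17 Elkhorn=9 Fernhollow=9 Greywater=14 Hollowpine=26 → close Hollowpine (overflow 12)
  26÷4 = 6 each, +1 to first 2
Round 3: Briarlake=24 Elkhorn=16 Fernhollow=15 Greywater=20 → close Greywater (overflow 12)
  20÷3 = 6 each, +1 to first 2
Round 4: Briarlake=31 Elkhorn=23 Fernhollow=21 → close Briarlake (overflow 17)
  31÷2 = 15 each, +1 to first 1
Round 5: Elkhorn=39 Fernhollow=36 → close Elkhorn (overflow 31)
  39÷1 = 39 each, +1 to first 0

Closure order: Dunmere, Hollowpine, Greywater, Briarlake, Elkhorn
Last habitat: Fernhollow with 75 animals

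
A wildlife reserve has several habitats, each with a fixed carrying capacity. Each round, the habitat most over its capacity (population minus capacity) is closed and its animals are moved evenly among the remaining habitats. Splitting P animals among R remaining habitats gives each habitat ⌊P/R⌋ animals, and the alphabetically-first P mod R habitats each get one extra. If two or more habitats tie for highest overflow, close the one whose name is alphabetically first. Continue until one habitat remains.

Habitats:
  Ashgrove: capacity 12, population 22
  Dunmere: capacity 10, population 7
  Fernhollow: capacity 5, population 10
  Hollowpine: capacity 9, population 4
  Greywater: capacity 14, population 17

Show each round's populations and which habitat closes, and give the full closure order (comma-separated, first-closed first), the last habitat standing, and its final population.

Closure order: Ashgrove, Fernhollow, Greywater, Dunmere
Last habitat: Hollowpine with 60 animals

Round 1: Ashgrove=22 Dunmere=7 Fernhollow=10 Greywater=17 Hollowpine=4 → close Ashgrove (overflow 10)
  22÷4 = 5 each, +1 to first 2
Round 2: Dunmere=13 Fernhollow=16 Greywater=22 Hollowpine=9 → close Fernhollow (overflow 11)
  16÷3 = 5 each, +1 to first 1
Round 3: Dunmere=19 Greywater=27 Hollowpine=14 → close Greywater (overflow 13)
  27÷2 = 13 each, +1 to first 1
Round 4: Dunmere=33 Hollowpine=27 → close Dunmere (overflow 23)
  33÷1 = 33 each, +1 to first 0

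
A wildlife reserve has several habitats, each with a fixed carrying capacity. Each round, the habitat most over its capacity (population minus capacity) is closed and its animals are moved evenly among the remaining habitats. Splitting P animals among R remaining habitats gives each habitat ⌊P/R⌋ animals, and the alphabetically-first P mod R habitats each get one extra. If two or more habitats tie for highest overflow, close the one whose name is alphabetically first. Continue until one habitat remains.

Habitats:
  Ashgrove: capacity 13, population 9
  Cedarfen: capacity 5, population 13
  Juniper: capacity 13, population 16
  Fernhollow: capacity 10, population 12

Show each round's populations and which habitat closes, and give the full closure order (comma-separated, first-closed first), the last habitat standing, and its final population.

Closure order: Cedarfen, Juniper, Fernhollow
Last habitat: Ashgrove with 50 animals

Round 1: Ashgrove=9 Cedarfen=13 Fernhollow=12 Juniper=16 → close Cedarfen (overflow 8)
  13÷3 = 4 each, +1 to first 1
Round 2: Ashgrove=14 Fernhollow=16 Juniper=20 → close Juniper (overflow 7)
  20÷2 = 10 each, +1 to first 0
Round 3: Ashgrove=24 Fernhollow=26 → close Fernhollow (overflow 16)
  26÷1 = 26 each, +1 to first 0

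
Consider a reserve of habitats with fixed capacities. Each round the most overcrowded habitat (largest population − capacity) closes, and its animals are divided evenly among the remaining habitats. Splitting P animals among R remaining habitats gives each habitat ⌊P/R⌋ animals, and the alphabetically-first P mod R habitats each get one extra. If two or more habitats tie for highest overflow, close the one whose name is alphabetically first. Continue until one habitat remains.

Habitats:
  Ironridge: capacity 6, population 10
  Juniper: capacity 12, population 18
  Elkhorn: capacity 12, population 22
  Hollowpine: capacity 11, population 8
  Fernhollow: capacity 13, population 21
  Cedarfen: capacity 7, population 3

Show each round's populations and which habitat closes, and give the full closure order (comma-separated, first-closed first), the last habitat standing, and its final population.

Round 1: Cedarfen=3 Elkhorn=22 Fernhollow=21 Hollowpine=8 Ironridge=10 Juniper=18 → close Elkhorn (overflow 10)
  22÷5 = 4 each, +1 to first 2
Round 2: Cedarfen=8 Fernhollow=26 Hollowpine=12 Ironridge=14 Juniper=22 → close Fernhollow (overflow 13)
  26÷4 = 6 each, +1 to first 2
Round 3: Cedarfen=15 Hollowpine=19 Ironridge=20 Juniper=28 → close Juniper (overflow 16)
  28÷3 = 9 each, +1 to first 1
Round 4: Cedarfen=25 Hollowpine=28 Ironridge=29 → close Ironridge (overflow 23)
  29÷2 = 14 each, +1 to first 1
Round 5: Cedarfen=40 Hollowpine=42 → close Cedarfen (overflow 33)
  40÷1 = 40 each, +1 to first 0

Closure order: Elkhorn, Fernhollow, Juniper, Ironridge, Cedarfen
Last habitat: Hollowpine with 82 animals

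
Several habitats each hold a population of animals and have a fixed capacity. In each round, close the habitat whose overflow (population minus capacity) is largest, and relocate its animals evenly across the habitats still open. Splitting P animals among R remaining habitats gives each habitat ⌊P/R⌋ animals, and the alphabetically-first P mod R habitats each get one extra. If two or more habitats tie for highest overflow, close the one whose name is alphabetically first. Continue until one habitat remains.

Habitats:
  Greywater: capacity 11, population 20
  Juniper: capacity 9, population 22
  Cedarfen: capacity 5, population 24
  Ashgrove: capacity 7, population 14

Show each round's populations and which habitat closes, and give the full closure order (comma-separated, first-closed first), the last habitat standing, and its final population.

Closure order: Cedarfen, Juniper, Greywater
Last habitat: Ashgrove with 80 animals

Round 1: Ashgrove=14 Cedarfen=24 Greywater=20 Juniper=22 → close Cedarfen (overflow 19)
  24÷3 = 8 each, +1 to first 0
Round 2: Ashgrove=22 Greywater=28 Juniper=30 → close Juniper (overflow 21)
  30÷2 = 15 each, +1 to first 0
Round 3: Ashgrove=37 Greywater=43 → close Greywater (overflow 32)
  43÷1 = 43 each, +1 to first 0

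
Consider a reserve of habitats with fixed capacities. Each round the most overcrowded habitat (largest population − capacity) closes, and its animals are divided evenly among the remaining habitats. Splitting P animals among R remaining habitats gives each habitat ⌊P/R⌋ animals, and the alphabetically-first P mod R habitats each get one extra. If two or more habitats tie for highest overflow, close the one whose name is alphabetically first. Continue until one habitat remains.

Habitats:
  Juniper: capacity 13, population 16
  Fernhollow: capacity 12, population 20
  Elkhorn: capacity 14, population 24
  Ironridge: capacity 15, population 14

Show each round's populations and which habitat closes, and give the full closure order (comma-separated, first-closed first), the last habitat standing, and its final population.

Round 1: Elkhorn=24 Fernhollow=20 Ironridge=14 Juniper=16 → close Elkhorn (overflow 10)
  24÷3 = 8 each, +1 to first 0
Round 2: Fernhollow=28 Ironridge=22 Juniper=24 → close Fernhollow (overflow 16)
  28÷2 = 14 each, +1 to first 0
Round 3: Ironridge=36 Juniper=38 → close Juniper (overflow 25)
  38÷1 = 38 each, +1 to first 0

Closure order: Elkhorn, Fernhollow, Juniper
Last habitat: Ironridge with 74 animals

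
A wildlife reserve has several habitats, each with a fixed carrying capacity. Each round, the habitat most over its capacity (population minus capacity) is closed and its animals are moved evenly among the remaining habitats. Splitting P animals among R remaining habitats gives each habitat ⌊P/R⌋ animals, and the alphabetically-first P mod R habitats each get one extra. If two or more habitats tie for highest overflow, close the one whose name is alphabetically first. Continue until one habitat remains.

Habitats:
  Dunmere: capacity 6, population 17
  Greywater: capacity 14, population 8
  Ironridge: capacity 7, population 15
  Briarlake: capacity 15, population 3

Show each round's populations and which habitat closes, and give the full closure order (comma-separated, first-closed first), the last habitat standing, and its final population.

Closure order: Dunmere, Ironridge, Greywater
Last habitat: Briarlake with 43 animals

Round 1: Briarlake=3 Dunmere=17 Greywater=8 Ironridge=15 → close Dunmere (overflow 11)
  17÷3 = 5 each, +1 to first 2
Round 2: Briarlake=9 Greywater=14 Ironridge=20 → close Ironridge (overflow 13)
  20÷2 = 10 each, +1 to first 0
Round 3: Briarlake=19 Greywater=24 → close Greywater (overflow 10)
  24÷1 = 24 each, +1 to first 0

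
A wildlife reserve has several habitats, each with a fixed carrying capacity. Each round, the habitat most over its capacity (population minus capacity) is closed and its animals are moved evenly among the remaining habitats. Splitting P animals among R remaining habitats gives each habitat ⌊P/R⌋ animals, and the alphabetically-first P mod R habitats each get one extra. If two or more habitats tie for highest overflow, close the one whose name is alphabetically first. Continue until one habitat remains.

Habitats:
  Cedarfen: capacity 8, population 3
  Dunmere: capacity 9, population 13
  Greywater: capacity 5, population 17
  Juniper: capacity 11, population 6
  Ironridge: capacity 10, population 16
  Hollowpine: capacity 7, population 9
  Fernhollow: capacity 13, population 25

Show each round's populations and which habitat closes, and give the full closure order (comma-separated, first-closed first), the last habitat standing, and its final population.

Round 1: Cedarfen=3 Dunmere=13 Fernhollow=25 Greywater=17 Hollowpine=9 Ironridge=16 Juniper=6 → close Fernhollow (overflow 12)
  25÷6 = 4 each, +1 to first 1
Round 2: Cedarfen=8 Dunmere=17 Greywater=21 Hollowpine=13 Ironridge=20 Juniper=10 → close Greywater (overflow 16)
  21÷5 = 4 each, +1 to first 1
Round 3: Cedarfen=13 Dunmere=21 Hollowpine=17 Ironridge=24 Juniper=14 → close Ironridge (overflow 14)
  24÷4 = 6 each, +1 to first 0
Round 4: Cedarfen=19 Dunmere=27 Hollowpine=23 Juniper=20 → close Dunmere (overflow 18)
  27÷3 = 9 each, +1 to first 0
Round 5: Cedarfen=28 Hollowpine=32 Juniper=29 → close Hollowpine (overflow 25)
  32÷2 = 16 each, +1 to first 0
Round 6: Cedarfen=44 Juniper=45 → close Cedarfen (overflow 36)
  44÷1 = 44 each, +1 to first 0

Closure order: Fernhollow, Greywater, Ironridge, Dunmere, Hollowpine, Cedarfen
Last habitat: Juniper with 89 animals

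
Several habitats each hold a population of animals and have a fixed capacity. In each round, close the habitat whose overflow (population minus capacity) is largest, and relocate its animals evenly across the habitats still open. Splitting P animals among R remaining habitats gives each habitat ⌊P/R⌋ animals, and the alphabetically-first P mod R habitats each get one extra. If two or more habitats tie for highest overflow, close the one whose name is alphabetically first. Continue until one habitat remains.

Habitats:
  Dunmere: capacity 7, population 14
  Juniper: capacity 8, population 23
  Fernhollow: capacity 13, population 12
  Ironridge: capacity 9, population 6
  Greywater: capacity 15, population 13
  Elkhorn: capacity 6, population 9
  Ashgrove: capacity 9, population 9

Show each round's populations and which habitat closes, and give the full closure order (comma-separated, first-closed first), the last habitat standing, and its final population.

Round 1: Ashgrove=9 Dunmere=14 Elkhorn=9 Fernhollow=12 Greywater=13 Ironridge=6 Juniper=23 → close Juniper (overflow 15)
  23÷6 = 3 each, +1 to first 5
Round 2: Ashgrove=13 Dunmere=18 Elkhorn=13 Fernhollow=16 Greywater=17 Ironridge=9 → close Dunmere (overflow 11)
  18÷5 = 3 each, +1 to first 3
Round 3: Ashgrove=17 Elkhorn=17 Fernhollow=20 Greywater=20 Ironridge=12 → close Elkhorn (overflow 11)
  17÷4 = 4 each, +1 to first 1
Round 4: Ashgrove=22 Fernhollow=24 Greywater=24 Ironridge=16 → close Ashgrove (overflow 13)
  22÷3 = 7 each, +1 to first 1
Round 5: Fernhollow=32 Greywater=31 Ironridge=23 → close Fernhollow (overflow 19)
  32÷2 = 16 each, +1 to first 0
Round 6: Greywater=47 Ironridge=39 → close Greywater (overflow 32)
  47÷1 = 47 each, +1 to first 0

Closure order: Juniper, Dunmere, Elkhorn, Ashgrove, Fernhollow, Greywater
Last habitat: Ironridge with 86 animals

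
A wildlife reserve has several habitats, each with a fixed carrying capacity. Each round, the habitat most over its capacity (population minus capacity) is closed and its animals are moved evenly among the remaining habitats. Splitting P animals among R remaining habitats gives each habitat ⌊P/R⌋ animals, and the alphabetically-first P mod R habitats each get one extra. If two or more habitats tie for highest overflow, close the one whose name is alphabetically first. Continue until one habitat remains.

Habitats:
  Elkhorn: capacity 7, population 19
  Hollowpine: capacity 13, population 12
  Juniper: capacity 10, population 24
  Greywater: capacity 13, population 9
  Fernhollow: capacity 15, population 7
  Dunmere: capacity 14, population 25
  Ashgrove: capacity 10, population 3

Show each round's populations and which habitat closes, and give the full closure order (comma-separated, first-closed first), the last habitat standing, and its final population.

Round 1: Ashgrove=3 Dunmere=25 Elkhorn=19 Fernhollow=7 Greywater=9 Hollowpine=12 Juniper=24 → close Juniper (overflow 14)
  24÷6 = 4 each, +1 to first 0
Round 2: Ashgrove=7 Dunmere=29 Elkhorn=23 Fernhollow=11 Greywater=13 Hollowpine=16 → close Elkhorn (overflow 16)
  23÷5 = 4 each, +1 to first 3
Round 3: Ashgrove=12 Dunmere=34 Fernhollow=16 Greywater=17 Hollowpine=20 → close Dunmere (overflow 20)
  34÷4 = 8 each, +1 to first 2
Round 4: Ashgrove=21 Fernhollow=25 Greywater=25 Hollowpine=28 → close Hollowpine (overflow 15)
  28÷3 = 9 each, +1 to first 1
Round 5: Ashgrove=31 Fernhollow=34 Greywater=34 → close Ashgrove (overflow 21)
  31÷2 = 15 each, +1 to first 1
Round 6: Fernhollow=50 Greywater=49 → close Greywater (overflow 36)
  49÷1 = 49 each, +1 to first 0

Closure order: Juniper, Elkhorn, Dunmere, Hollowpine, Ashgrove, Greywater
Last habitat: Fernhollow with 99 animals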